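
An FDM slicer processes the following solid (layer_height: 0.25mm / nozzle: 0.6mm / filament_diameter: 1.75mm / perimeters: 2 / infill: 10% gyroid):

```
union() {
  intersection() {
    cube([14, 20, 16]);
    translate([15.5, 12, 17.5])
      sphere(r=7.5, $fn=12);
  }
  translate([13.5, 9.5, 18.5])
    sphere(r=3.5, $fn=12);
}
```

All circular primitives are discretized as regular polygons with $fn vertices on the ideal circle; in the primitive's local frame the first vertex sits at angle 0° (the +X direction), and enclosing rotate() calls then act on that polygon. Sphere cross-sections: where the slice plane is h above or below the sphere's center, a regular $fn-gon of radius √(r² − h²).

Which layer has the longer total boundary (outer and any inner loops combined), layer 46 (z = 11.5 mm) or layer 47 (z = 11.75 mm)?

layer 47 (z = 11.75 mm)

Layer 46 (z = 11.5): the cube (footprint 14×20) is included at this height (perimeter 68.00 mm); the sphere at (15.5, 12): section is a regular 12-gon, circumradius = √(r²−h²) = √(7.5²−6²) = 4.500 (perimeter = 2·12·4.500·sin(180°/12) = 27.95 mm); Taking the intersection: the r=7.5 sphere at (15.5, 12) partially overlaps the 14×20 cube; clipping to the common part keeps 17.48 mm² — boundary = 19.07 mm; the sphere at (13.5, 9.5) is not intersected at this z (|z−center|=7.000 > r=3.5); Combining (union): only that combined region is present, so the union is just that shape — boundary = 19.07 mm. So its perimeter = 19.07 mm. Layer 47 (z = 11.75): the cube is present — its section is the full 14×20 rectangle (perimeter 68.00 mm); the sphere at (15.5, 12): section is a regular 12-gon, circumradius = √(r²−h²) = √(7.5²−5.75²) = 4.815 (perimeter = 2·12·4.815·sin(180°/12) = 29.91 mm); Taking the intersection: the r=7.5 sphere at (15.5, 12) partially overlaps the 14×20 cube; clipping to the common part keeps 20.94 mm² — boundary = 20.68 mm; the sphere at (13.5, 9.5) is absent (|z−center|=6.750 > r=3.5); Taking the union: only the result so far is present, so the union is just that shape — boundary = 20.68 mm. So its perimeter = 20.68 mm. Layer 47 is larger (20.68 vs 19.07 mm).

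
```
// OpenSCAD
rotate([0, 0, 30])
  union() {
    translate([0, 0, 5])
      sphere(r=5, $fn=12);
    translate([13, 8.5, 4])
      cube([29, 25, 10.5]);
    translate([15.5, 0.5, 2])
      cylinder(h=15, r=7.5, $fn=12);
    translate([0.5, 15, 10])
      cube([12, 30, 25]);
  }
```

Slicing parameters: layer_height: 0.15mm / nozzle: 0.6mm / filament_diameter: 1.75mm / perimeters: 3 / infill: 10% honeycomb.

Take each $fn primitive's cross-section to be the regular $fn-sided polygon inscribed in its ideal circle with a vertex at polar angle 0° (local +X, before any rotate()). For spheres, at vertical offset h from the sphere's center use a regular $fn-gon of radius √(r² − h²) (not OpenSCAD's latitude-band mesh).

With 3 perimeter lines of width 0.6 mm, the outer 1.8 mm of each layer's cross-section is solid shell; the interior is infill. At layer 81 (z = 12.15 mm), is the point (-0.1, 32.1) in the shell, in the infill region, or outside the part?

At z = 12.15 mm: the sphere is absent (|z−center|=7.150 > r=5); the cube at (13, 8.5) (footprint 29×25) is included at this height; the cylinder at (15.5, 0.5): section is a regular 12-gon, circumradius r=7.5; the cube at (0.5, 15) (footprint 12×30) is included at this height; Taking the union: the 3 present regions are separate (no shared area or edge), so areas and boundary lengths simply add and each stays a separate island — 3 connected regions; (rotated 30° about Z; rotation is an isometry so areas/perimeters/island counts are preserved). Overall, the cross-section has 3 separate islands. Undo the 30° rotation: the query point maps to (15.963, 27.849) in the un-rotated model frame. The nearest boundary edge runs (13.00, 8.50)→(13.00, 33.50); distance from the point to it = 2.96 mm. (Shell/infill is judged within the island containing the point — the largest one.) The point is inside the cross-section and 2.96 mm from the nearest boundary — more than the 1.8 mm shell width (3 × 0.6), so it's in the infill interior.

infill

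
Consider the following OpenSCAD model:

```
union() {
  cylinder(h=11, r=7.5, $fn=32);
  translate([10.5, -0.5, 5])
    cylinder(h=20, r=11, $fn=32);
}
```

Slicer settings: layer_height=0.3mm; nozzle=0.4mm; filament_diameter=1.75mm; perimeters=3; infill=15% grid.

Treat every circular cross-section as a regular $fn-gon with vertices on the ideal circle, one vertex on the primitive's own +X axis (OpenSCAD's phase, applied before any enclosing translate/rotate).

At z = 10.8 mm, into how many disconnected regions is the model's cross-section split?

At z = 10.8 mm: the r=7.5 cylinder contributes a regular 32-gon of circumradius 7.5; the cylinder at (10.5, -0.5): section is a regular 32-gon, circumradius r=11; Combining (union): the regions partially overlap (shared area 81.35 mm²), so overlapping operands fuse into one piece — 1 connected region. The result has 1 disconnected region.

1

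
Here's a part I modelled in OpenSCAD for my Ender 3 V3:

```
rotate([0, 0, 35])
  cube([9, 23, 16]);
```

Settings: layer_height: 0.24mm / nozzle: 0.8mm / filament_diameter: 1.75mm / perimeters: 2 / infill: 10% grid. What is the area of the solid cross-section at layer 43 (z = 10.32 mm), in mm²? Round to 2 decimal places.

207.00 mm²

At z = 10.32 mm: the cube is present — its section is the full 9×23 rectangle (area 207.00 mm²); (rotated 35° about Z; rotation is an isometry so areas/perimeters/island counts are preserved). Overall, the cross-section is a single solid region. Net area = 207.00 mm².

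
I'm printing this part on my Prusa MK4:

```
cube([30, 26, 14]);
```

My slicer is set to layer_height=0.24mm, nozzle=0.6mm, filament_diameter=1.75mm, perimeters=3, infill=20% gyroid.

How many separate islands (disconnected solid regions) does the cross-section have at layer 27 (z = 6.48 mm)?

At z = 6.48 mm: the cube (footprint 30×26) is included at this height. Overall, the cross-section is a single solid region. Island count = 1.

1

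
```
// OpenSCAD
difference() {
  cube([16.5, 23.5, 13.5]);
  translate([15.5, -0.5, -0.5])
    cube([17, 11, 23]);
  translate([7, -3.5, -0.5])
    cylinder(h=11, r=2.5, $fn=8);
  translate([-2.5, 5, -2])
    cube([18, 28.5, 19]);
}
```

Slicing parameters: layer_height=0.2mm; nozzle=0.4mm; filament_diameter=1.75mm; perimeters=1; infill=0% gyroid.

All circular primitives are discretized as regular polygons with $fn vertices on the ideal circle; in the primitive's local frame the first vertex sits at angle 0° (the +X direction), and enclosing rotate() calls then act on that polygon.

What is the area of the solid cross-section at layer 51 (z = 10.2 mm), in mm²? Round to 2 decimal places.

At z = 10.2 mm: the cube (footprint 16.5×23.5) is included at this height (area 387.75 mm²); the cube at (15.5, -0.5) (footprint 17×11) is included at this height (area 187.00 mm²); the cylinder at (7, -3.5): section is a regular 8-gon, circumradius r=2.5 (area = (8/2)·2.500²·sin(360°/8) = 17.68 mm²); the 18×28.5 cube at (-2.5, 5) contributes its full rectangle (area 513.00 mm²); After the difference (first − rest): starting from the 16.5×23.5 cube (387.75 mm²), the 17×11 cube at (15.5, -0.5) partially overlaps it — only the 10.50 mm² overlap (of its 187.00 mm²) is removed, clipping the outline; the r=2.5 cylinder at (7, -3.5) misses the remaining region (no effect); the 18×28.5 cube at (-2.5, 5) partially overlaps it — only the 286.75 mm² overlap (of its 513.00 mm²) is removed, clipping the outline — area = 90.50 mm². Overall, the cross-section has 2 separate islands. Net area = 90.50 mm².

90.50 mm²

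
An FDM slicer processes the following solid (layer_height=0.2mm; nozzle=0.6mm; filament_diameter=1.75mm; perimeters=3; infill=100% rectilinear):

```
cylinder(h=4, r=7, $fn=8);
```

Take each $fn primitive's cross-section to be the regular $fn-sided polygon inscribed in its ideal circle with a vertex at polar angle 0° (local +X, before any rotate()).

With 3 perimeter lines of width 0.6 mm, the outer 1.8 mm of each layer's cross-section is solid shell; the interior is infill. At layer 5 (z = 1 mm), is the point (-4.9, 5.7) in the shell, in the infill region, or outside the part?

At z = 1 mm: the r=7 cylinder contributes a regular 8-gon of circumradius 7. Overall, the cross-section is a single solid region. The nearest boundary edge runs (0.00, 7.00)→(-4.95, 4.95); distance from the point to it = 0.67 mm. The point is not inside any of the regions above, so it lies outside the cross-section (0.67 mm from the nearest boundary).

outside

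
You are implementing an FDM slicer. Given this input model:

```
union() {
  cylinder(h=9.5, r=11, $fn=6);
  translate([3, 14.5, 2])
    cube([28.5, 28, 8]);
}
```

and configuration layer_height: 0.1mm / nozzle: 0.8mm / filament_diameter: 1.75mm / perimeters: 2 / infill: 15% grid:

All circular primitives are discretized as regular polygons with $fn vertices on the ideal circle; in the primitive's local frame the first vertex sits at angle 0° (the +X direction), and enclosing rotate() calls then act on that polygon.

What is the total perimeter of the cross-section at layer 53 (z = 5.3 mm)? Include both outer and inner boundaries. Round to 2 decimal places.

At z = 5.3 mm: the cylinder: section is a regular 6-gon, circumradius r=11 (perimeter = 2·6·11.000·sin(180°/6) = 66.00 mm); the cube at (3, 14.5) is present — its section is the full 28.5×28 rectangle (perimeter 113.00 mm); Taking the union: the 2 present regions are separate (no shared area or edge), so areas and boundary lengths simply add and each stays a separate island — boundary = 179.00 mm. Overall, the cross-section has 2 separate islands. Total boundary length (outer) = 179.00 mm.

179.00 mm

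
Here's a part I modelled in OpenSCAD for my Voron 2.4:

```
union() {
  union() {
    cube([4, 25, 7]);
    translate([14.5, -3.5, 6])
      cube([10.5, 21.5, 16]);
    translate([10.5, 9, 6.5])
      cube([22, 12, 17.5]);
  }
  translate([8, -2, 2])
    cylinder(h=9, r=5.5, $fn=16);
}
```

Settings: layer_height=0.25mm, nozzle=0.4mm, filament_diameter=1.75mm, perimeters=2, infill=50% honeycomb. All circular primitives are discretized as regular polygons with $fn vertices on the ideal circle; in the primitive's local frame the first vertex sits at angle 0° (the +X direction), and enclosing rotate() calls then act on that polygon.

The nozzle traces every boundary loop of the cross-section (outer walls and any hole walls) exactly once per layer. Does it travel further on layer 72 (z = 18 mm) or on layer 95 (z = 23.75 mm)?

Layer 72 (z = 18): the cube does not reach this height (z outside [0, 7]); the 10.5×21.5 cube at (14.5, -3.5) contributes its full rectangle (perimeter 64.00 mm); the cube at (10.5, 9) (footprint 22×12) is included at this height (perimeter 68.00 mm); Taking the union: the regions partially overlap (shared area 94.50 mm²), so the edge portions inside another operand are dropped and the merged outline is re-measured after clipping — boundary = 93.00 mm; the cylinder at (8, -2) is not intersected at this z (z outside [2, 11]); Merging all regions: only the result so far is present, so the union is just that shape — boundary = 93.00 mm. So its perimeter = 93.00 mm. Layer 95 (z = 23.75): the cube is absent (z outside [0, 7]); the cube at (14.5, -3.5) does not reach this height (z outside [6, 22]); the cube at (10.5, 9) is present — its section is the full 22×12 rectangle (perimeter 68.00 mm); Taking the union: only the 22×12 cube at (10.5, 9) is present, so the union is just that shape — boundary = 68.00 mm; the cylinder at (8, -2) is not intersected at this z (z outside [2, 11]); Merging all regions: only the result so far is present, so the union is just that shape — boundary = 68.00 mm. So its perimeter = 68.00 mm. Layer 72 is larger (93.00 vs 68.00 mm).

layer 72 (z = 18 mm)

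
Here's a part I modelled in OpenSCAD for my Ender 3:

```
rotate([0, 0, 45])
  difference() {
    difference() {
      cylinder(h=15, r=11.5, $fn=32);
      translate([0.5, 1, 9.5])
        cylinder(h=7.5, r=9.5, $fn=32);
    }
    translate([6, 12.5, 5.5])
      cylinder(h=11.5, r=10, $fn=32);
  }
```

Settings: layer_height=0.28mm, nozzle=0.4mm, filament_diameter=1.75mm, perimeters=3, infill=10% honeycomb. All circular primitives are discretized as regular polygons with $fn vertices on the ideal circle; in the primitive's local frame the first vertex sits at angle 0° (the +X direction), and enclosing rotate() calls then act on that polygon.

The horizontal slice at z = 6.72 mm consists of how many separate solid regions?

1

At z = 6.72 mm: the cylinder: section is a regular 32-gon, circumradius r=11.5; the cylinder at (0.5, 1) is not intersected at this z (z outside [9.5, 17]); Subtracting the remaining from the first: none of the subtracted shapes is present at this height, so the r=11.5 cylinder is unchanged — 1 connected region; the cylinder at (6, 12.5): section is a regular 32-gon, circumradius r=10; Taking the first minus the rest: starting from the result so far, the r=10 cylinder at (6, 12.5) partially overlaps it — only the 85.51 mm² overlap (of its 312.14 mm²) is removed, clipping the outline — 1 connected region; (rotated 45° about Z; rotation is an isometry so areas/perimeters/island counts are preserved). The result has 1 disconnected region.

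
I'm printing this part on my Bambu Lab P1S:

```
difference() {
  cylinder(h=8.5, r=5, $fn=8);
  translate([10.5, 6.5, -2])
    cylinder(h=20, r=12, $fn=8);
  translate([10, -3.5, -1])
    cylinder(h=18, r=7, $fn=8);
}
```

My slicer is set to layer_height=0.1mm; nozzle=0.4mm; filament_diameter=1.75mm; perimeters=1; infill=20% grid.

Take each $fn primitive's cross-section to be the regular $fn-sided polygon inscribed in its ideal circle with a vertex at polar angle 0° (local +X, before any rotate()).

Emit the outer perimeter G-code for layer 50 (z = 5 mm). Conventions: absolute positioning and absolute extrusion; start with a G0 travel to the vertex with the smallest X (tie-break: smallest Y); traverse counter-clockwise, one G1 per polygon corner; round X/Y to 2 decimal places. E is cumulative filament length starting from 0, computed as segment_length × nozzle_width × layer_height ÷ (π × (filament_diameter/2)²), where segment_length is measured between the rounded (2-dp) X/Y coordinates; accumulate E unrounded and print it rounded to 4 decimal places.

G0 X-5.00 Y0.00 Z5.00
G1 X-3.54 Y-3.54 E0.0637
G1 X0.00 Y-5.00 E0.1274
G1 X3.09 Y-3.72 E0.1830
G1 X3.00 Y-3.50 E0.1869
G1 X3.39 Y-2.56 E0.2039
G1 X2.01 Y-1.99 E0.2287
G1 X-0.75 Y4.69 E0.3489
G1 X-3.54 Y3.54 E0.3991
G1 X-5.00 Y0.00 E0.4628

At z = 5 mm: the r=5 cylinder contributes a regular 8-gon of circumradius 5; the cylinder at (10.5, 6.5): section is a regular 8-gon, circumradius r=12; the r=7 cylinder at (10, -3.5) gives a regular 8-gon of circumradius 7 (constant along its height); Subtracting the remaining from the first: starting from the r=5 cylinder, the r=12 cylinder at (10.5, 6.5) partially overlaps it — only the 23.51 mm² overlap (of its 407.29 mm²) is removed, clipping the outline; the r=7 cylinder at (10, -3.5) partially overlaps it — only the 0.53 mm² overlap (of its 138.59 mm²) is removed, clipping the outline — 1 connected region. The outline is a single polygon with 9 vertices. Extrusion per mm of travel: 0.4 × 0.1 / (π × 0.875²) = 0.016630. Accumulating E over each segment gives final E = 0.4628.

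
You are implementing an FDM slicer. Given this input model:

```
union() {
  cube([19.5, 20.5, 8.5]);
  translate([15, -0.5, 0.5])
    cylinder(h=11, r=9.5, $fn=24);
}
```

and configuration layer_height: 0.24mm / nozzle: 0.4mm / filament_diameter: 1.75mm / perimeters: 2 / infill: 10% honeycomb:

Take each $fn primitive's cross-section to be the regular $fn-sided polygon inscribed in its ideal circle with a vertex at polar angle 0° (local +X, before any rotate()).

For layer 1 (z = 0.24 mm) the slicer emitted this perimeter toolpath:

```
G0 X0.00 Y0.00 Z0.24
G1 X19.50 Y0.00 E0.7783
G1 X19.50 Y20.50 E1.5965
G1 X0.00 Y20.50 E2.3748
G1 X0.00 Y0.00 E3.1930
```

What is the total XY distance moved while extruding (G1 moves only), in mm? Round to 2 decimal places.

80.00 mm

Sum the Euclidean lengths of each G1 segment: total = 80.00 mm.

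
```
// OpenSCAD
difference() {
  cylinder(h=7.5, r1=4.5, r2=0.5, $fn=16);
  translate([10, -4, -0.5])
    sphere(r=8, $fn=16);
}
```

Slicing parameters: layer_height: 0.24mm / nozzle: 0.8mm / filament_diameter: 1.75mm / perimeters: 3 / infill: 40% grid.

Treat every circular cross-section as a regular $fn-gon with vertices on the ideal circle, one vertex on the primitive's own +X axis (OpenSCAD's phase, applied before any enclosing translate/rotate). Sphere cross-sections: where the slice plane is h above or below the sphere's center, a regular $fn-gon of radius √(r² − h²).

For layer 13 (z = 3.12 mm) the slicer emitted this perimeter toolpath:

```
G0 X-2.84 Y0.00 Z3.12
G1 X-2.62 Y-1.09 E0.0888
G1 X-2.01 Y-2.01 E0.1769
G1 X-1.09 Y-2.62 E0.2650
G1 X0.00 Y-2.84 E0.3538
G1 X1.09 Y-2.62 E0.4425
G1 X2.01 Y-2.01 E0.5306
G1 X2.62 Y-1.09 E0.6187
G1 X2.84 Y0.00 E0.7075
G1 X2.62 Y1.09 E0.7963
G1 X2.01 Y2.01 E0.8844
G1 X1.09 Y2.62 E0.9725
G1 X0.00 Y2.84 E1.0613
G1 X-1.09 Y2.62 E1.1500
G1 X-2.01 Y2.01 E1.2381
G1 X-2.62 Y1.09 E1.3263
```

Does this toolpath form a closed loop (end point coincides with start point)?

no

Start point (G0): (-2.84, 0.00). End point (last G1): the path does not return to the start — open.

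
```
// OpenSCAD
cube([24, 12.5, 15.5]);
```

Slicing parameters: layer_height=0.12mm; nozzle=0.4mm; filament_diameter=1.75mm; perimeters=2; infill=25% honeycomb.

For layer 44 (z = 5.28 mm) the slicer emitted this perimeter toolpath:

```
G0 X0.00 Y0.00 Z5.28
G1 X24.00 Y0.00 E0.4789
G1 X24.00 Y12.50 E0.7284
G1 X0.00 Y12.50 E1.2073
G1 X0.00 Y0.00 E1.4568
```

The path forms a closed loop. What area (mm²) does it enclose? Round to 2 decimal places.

Apply the shoelace formula to the sequence of (X, Y) vertices; enclosed area = 300.00 mm².

300.00 mm²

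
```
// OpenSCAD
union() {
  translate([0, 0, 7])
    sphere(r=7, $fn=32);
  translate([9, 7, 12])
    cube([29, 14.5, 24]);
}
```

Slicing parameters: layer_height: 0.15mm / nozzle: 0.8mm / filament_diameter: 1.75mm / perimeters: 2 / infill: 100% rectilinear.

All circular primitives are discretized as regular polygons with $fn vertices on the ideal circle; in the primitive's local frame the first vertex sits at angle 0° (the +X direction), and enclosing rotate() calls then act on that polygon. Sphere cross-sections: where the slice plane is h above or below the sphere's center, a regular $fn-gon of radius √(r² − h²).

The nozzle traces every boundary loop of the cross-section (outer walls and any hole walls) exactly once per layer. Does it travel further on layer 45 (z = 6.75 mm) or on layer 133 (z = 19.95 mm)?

Layer 45 (z = 6.75): the r=7 sphere contributes a regular 32-gon of circumradius √(7²−0.25²) = 6.996 (perimeter = 2·32·6.996·sin(180°/32) = 43.88 mm); the cube at (9, 7) does not reach this height (z outside [12, 36]); Merging all regions: only the r=7 sphere is present, so the union is just that shape — boundary = 43.88 mm. So its perimeter = 43.88 mm. Layer 133 (z = 19.95): the sphere is absent (|z−center|=12.950 > r=7); the 29×14.5 cube at (9, 7) contributes its full rectangle (perimeter 87.00 mm); Merging all regions: only the 29×14.5 cube at (9, 7) is present, so the union is just that shape — boundary = 87.00 mm. So its perimeter = 87.00 mm. Layer 133 is larger (87.00 vs 43.88 mm).

layer 133 (z = 19.95 mm)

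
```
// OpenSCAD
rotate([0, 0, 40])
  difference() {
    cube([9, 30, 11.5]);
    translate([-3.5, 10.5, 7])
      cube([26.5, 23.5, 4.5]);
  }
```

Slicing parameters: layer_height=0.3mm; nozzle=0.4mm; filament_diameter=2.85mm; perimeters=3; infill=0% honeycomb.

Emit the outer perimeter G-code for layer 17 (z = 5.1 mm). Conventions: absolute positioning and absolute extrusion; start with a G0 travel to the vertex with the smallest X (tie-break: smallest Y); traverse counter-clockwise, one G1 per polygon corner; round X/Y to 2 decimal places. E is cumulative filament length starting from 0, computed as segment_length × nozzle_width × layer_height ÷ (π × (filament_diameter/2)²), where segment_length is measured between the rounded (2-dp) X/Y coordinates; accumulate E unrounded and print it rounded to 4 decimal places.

G0 X-19.28 Y22.98 Z5.10
G1 X0.00 Y0.00 E0.5643
G1 X6.89 Y5.79 E0.7335
G1 X-12.39 Y28.77 E1.2978
G1 X-19.28 Y22.98 E1.4671

At z = 5.1 mm: the 9×30 cube contributes its full rectangle; the cube at (-3.5, 10.5) is not intersected at this z (z outside [7, 11.5]); After the difference (first − rest): none of the subtracted shapes is present at this height, so the 9×30 cube is unchanged — 1 connected region; (whole slice rotated 40° about Z — lengths, areas and connectivity unchanged). The outline is a single polygon with 4 vertices. Extrusion per mm of travel: 0.4 × 0.3 / (π × 1.425²) = 0.018811. Accumulating E over each segment gives final E = 1.4671.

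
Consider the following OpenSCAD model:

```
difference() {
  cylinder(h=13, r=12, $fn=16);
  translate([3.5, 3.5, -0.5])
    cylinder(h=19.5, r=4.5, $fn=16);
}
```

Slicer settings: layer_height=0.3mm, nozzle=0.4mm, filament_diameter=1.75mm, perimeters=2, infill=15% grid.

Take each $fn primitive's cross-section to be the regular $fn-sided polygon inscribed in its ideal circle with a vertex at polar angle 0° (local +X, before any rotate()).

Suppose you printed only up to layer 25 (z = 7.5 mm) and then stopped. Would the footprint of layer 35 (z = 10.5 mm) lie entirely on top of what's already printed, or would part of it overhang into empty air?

Compare the two slices. At z = 7.5: the r=12 cylinder contributes a regular 16-gon of circumradius 12 (area = (16/2)·12.000²·sin(360°/16) = 440.85 mm²); the r=4.5 cylinder at (3.5, 3.5) gives a regular 16-gon of circumradius 4.5 (constant along its height) (area = (16/2)·4.500²·sin(360°/16) = 61.99 mm²); After the difference (first − rest): starting from the r=12 cylinder (440.85 mm²), the r=4.5 cylinder at (3.5, 3.5) lies wholly inside it (removes its full 61.99 mm² and its 28.09 mm outline becomes a hole wall) — area = 378.86 mm². At z = 10.5: the cylinder: section is a regular 16-gon, circumradius r=12 (area = (16/2)·12.000²·sin(360°/16) = 440.85 mm²); the r=4.5 cylinder at (3.5, 3.5) gives a regular 16-gon of circumradius 4.5 (constant along its height) (area = (16/2)·4.500²·sin(360°/16) = 61.99 mm²); Subtracting the remaining from the first: starting from the r=12 cylinder (440.85 mm²), the r=4.5 cylinder at (3.5, 3.5) lies wholly inside it (removes its full 61.99 mm² and its 28.09 mm outline becomes a hole wall) — area = 378.86 mm². Checking containment: the cross-section at z = 10.5 is a subset of the cross-section at z = 7.5.

entirely on top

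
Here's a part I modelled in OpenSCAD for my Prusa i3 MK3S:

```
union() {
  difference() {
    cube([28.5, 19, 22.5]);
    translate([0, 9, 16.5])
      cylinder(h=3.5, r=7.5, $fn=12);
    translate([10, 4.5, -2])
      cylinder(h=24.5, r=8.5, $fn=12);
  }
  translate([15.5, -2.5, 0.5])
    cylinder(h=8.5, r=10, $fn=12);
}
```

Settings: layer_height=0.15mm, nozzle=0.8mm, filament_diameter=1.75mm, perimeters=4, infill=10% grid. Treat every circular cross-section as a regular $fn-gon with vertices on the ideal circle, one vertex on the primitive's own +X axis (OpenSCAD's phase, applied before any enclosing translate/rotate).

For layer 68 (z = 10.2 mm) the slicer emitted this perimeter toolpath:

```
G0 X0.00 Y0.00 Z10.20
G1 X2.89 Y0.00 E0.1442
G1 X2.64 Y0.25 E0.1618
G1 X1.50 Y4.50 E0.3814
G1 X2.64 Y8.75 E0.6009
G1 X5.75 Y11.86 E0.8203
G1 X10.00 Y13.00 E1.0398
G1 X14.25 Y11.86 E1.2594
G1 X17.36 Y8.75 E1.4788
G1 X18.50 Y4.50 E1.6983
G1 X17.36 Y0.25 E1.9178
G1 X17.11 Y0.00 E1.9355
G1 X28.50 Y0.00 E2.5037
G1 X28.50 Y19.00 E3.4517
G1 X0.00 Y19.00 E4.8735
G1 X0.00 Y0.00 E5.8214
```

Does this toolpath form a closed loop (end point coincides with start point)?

Start point (G0): (0.00, 0.00). End point (last G1): the path returns to the start — closed.

yes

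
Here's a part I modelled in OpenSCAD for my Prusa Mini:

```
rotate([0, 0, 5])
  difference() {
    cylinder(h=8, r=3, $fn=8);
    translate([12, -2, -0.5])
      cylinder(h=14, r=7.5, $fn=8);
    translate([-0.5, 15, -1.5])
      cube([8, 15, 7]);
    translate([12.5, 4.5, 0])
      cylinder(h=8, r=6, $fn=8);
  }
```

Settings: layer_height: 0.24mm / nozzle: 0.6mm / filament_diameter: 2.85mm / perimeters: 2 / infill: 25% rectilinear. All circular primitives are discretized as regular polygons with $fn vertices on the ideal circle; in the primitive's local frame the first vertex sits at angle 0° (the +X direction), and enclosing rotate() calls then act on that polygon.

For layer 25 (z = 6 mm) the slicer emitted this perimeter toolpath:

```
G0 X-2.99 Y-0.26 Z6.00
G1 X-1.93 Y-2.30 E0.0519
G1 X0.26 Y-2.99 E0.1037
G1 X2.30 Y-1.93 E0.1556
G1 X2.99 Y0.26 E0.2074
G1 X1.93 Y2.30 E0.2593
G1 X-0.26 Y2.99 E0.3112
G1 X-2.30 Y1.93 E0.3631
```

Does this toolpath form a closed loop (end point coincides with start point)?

no

Start point (G0): (-2.99, -0.26). End point (last G1): the path does not return to the start — open.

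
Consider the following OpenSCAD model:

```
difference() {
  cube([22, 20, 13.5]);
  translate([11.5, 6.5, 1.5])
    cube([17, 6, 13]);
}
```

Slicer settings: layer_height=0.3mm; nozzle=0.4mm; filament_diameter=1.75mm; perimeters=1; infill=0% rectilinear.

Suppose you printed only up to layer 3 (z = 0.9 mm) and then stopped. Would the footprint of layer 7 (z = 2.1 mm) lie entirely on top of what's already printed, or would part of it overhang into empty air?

Compare the two slices. At z = 0.9: the cube (footprint 22×20) is included at this height (area 440.00 mm²); the cube at (11.5, 6.5) does not reach this height (z outside [1.5, 14.5]); After the difference (first − rest): none of the subtracted shapes is present at this height, so the 22×20 cube is unchanged — area = 440.00 mm². At z = 2.1: the cube (footprint 22×20) is included at this height (area 440.00 mm²); the 17×6 cube at (11.5, 6.5) contributes its full rectangle (area 102.00 mm²); Subtracting the remaining from the first: starting from the 22×20 cube (440.00 mm²), the 17×6 cube at (11.5, 6.5) partially overlaps it — only the 63.00 mm² overlap (of its 102.00 mm²) is removed, clipping the outline — area = 377.00 mm². Checking containment: the cross-section at z = 2.1 is a subset of the cross-section at z = 0.9.

entirely on top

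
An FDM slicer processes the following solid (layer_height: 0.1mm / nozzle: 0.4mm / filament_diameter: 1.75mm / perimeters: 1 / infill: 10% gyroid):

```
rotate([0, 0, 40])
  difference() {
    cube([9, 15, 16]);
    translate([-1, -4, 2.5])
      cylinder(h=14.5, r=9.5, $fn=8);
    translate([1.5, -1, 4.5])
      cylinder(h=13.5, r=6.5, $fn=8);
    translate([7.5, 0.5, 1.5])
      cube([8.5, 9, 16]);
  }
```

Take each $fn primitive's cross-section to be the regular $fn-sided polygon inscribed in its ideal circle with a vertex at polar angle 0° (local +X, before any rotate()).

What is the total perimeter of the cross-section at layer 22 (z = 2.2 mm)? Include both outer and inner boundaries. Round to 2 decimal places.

At z = 2.2 mm: the cube (footprint 9×15) is included at this height (perimeter 48.00 mm); the cylinder at (-1, -4) is absent (z outside [2.5, 17]); the cylinder at (1.5, -1) is absent (z outside [4.5, 18]); the 8.5×9 cube at (7.5, 0.5) contributes its full rectangle (perimeter 35.00 mm); Subtracting the remaining from the first: starting from the 9×15 cube, the 8.5×9 cube at (7.5, 0.5) partially overlaps it — only the 13.50 mm² overlap (of its 76.50 mm²) is removed, clipping the outline — boundary = 51.00 mm; (rotated 40° about Z; rotation is an isometry so areas/perimeters/island counts are preserved). Overall, the cross-section is a single solid region. Total boundary length (outer) = 51.00 mm.

51.00 mm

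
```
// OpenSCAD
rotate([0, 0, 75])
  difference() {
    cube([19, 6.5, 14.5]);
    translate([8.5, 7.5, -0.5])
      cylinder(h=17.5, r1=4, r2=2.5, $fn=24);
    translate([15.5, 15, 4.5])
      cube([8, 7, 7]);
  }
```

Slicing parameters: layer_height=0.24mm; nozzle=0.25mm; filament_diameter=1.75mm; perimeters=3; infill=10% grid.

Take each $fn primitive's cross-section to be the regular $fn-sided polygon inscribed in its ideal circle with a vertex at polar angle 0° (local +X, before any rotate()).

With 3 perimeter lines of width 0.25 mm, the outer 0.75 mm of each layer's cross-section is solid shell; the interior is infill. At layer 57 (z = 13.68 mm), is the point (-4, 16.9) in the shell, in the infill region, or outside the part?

At z = 13.68 mm: the cube is present — its section is the full 19×6.5 rectangle; the cone at (8.5, 7.5) contributes a regular 24-gon of circumradius 2.785 (interpolated between r1=4 and r2=2.5 at t=0.810); the cube at (15.5, 15) is absent (z outside [4.5, 11.5]); Subtracting the remaining from the first: starting from the 19×6.5 cube, the cone at (8.5, 7.5) partially overlaps it — only the 6.63 mm² overlap (of its 24.08 mm²) is removed, clipping the outline — 1 connected region; (whole slice rotated 75° about Z — lengths, areas and connectivity unchanged). Overall, the cross-section is a single solid region. Undo the 75° rotation: the query point maps to (15.289, 8.238) in the un-rotated model frame. The nearest boundary edge runs (11.07, 6.50)→(19.00, 6.50); distance from the point to it = 1.74 mm. The point is not inside any of the regions above, so it lies outside the cross-section (1.74 mm from the nearest boundary).

outside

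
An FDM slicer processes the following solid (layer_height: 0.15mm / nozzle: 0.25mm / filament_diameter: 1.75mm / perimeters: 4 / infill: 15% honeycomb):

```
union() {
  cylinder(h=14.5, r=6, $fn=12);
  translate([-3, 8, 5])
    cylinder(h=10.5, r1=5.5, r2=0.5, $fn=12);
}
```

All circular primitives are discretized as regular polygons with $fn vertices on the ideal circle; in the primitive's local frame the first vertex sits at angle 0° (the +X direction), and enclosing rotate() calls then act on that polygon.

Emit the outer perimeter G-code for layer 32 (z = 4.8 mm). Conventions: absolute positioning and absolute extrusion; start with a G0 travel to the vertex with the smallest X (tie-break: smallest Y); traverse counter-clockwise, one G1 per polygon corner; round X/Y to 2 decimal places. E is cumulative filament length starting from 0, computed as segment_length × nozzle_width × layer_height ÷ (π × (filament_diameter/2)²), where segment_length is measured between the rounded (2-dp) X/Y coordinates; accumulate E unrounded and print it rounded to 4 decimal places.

At z = 4.8 mm: the r=6 cylinder contributes a regular 12-gon of circumradius 6; the cone at (-3, 8) does not reach this height (z outside [5, 15.5]); Combining (union): only the r=6 cylinder is present, so the union is just that shape — 1 connected region. The outline is a single polygon with 12 vertices. Extrusion per mm of travel: 0.25 × 0.15 / (π × 0.875²) = 0.015591. Accumulating E over each segment gives final E = 0.5813.

G0 X-6.00 Y0.00 Z4.80
G1 X-5.20 Y-3.00 E0.0484
G1 X-3.00 Y-5.20 E0.0969
G1 X0.00 Y-6.00 E0.1453
G1 X3.00 Y-5.20 E0.1937
G1 X5.20 Y-3.00 E0.2422
G1 X6.00 Y0.00 E0.2906
G1 X5.20 Y3.00 E0.3390
G1 X3.00 Y5.20 E0.3876
G1 X0.00 Y6.00 E0.4360
G1 X-3.00 Y5.20 E0.4844
G1 X-5.20 Y3.00 E0.5329
G1 X-6.00 Y0.00 E0.5813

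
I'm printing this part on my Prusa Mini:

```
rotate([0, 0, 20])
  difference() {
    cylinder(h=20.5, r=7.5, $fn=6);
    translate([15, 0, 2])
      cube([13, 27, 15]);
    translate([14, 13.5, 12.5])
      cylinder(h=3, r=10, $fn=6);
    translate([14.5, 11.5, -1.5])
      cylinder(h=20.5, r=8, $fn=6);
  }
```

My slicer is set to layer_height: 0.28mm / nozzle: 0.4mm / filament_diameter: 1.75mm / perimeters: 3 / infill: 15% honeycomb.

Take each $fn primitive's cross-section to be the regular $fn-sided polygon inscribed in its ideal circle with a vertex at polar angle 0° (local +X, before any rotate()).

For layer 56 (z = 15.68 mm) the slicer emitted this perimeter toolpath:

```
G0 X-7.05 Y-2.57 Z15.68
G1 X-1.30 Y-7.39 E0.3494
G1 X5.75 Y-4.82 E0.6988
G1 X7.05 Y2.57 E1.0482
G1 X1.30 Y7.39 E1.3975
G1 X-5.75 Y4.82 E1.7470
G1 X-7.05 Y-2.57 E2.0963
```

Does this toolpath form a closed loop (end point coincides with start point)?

Start point (G0): (-7.05, -2.57). End point (last G1): the path returns to the start — closed.

yes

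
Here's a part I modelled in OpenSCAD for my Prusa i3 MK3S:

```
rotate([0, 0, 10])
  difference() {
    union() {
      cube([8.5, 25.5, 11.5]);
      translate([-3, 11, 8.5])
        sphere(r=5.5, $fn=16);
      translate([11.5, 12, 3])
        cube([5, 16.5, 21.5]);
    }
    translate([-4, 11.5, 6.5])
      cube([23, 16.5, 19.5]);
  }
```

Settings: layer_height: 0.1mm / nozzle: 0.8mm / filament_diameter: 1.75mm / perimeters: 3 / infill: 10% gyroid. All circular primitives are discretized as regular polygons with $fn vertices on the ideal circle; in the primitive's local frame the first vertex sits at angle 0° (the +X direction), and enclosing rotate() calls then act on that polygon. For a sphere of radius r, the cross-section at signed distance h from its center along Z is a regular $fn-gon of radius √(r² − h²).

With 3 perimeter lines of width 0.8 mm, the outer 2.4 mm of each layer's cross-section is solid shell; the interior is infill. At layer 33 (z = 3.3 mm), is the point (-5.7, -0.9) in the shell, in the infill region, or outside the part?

outside

At z = 3.3 mm: the cube (footprint 8.5×25.5) is included at this height; the r=5.5 sphere at (-3, 11) slices to a regular 16-gon of circumradius 1.792 (√(r²−h²) with h=5.2 from center); the cube at (11.5, 12) (footprint 5×16.5) is included at this height; Combining (union): the 3 present regions are separate (no shared area or edge), so areas and boundary lengths simply add and each stays a separate island — 3 connected regions; the cube at (-4, 11.5) does not reach this height (z outside [6.5, 26]); After the difference (first − rest): none of the subtracted shapes is present at this height, so that combined region is unchanged — 3 connected regions; (whole slice rotated 10° about Z — lengths, areas and connectivity unchanged). Overall, the cross-section has 3 separate islands. Undo the 10° rotation: the query point maps to (-5.770, 0.103) in the un-rotated model frame. The nearest boundary edge runs (0.00, 0.00)→(0.00, 25.50); distance from the point to it = 5.77 mm. The point is not inside any of the regions above, so it lies outside the cross-section (5.77 mm from the nearest boundary).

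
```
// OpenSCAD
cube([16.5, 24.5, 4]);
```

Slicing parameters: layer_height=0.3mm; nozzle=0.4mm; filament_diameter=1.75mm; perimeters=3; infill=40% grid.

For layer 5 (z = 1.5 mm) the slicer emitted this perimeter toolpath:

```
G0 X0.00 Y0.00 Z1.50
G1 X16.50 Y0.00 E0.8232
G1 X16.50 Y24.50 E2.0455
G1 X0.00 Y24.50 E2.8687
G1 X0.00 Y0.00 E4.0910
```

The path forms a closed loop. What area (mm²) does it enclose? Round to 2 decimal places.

Apply the shoelace formula to the sequence of (X, Y) vertices; enclosed area = 404.25 mm².

404.25 mm²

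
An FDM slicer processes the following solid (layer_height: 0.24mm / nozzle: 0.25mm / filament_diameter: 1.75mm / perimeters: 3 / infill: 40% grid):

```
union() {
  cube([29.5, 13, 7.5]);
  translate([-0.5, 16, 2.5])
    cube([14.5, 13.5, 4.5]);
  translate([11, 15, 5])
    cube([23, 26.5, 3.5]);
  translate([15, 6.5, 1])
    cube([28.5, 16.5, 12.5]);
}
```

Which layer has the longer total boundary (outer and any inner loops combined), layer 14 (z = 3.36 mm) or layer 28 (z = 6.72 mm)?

layer 28 (z = 6.72 mm)

Layer 14 (z = 3.36): the cube is present — its section is the full 29.5×13 rectangle (perimeter 85.00 mm); the cube at (-0.5, 16) is present — its section is the full 14.5×13.5 rectangle (perimeter 56.00 mm); the cube at (11, 15) is not intersected at this z (z outside [5, 8.5]); the 28.5×16.5 cube at (15, 6.5) contributes its full rectangle (perimeter 90.00 mm); Combining (union): the regions partially overlap (shared area 94.25 mm²), so the edge portions inside another operand are dropped and the merged outline is re-measured after clipping — boundary = 189.00 mm. So its perimeter = 189.00 mm. Layer 28 (z = 6.72): the cube (footprint 29.5×13) is included at this height (perimeter 85.00 mm); the 14.5×13.5 cube at (-0.5, 16) contributes its full rectangle (perimeter 56.00 mm); the cube at (11, 15) is present — its section is the full 23×26.5 rectangle (perimeter 99.00 mm); the cube at (15, 6.5) is present — its section is the full 28.5×16.5 rectangle (perimeter 90.00 mm); Taking the union: the regions partially overlap (shared area 286.75 mm²), so the edge portions inside another operand are dropped and the merged outline is re-measured after clipping — boundary = 201.00 mm. So its perimeter = 201.00 mm. Layer 28 is larger (201.00 vs 189.00 mm).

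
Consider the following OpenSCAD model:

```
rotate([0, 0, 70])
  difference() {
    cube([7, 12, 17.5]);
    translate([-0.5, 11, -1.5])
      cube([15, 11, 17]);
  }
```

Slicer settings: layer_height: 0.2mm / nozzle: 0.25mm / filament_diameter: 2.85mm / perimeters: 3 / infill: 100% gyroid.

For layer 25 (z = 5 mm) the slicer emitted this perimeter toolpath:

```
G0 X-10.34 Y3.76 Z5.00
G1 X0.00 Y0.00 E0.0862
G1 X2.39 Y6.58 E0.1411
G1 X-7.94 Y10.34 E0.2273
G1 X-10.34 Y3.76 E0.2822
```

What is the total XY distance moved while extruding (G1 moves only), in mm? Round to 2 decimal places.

36.00 mm

Sum the Euclidean lengths of each G1 segment: total = 36.00 mm.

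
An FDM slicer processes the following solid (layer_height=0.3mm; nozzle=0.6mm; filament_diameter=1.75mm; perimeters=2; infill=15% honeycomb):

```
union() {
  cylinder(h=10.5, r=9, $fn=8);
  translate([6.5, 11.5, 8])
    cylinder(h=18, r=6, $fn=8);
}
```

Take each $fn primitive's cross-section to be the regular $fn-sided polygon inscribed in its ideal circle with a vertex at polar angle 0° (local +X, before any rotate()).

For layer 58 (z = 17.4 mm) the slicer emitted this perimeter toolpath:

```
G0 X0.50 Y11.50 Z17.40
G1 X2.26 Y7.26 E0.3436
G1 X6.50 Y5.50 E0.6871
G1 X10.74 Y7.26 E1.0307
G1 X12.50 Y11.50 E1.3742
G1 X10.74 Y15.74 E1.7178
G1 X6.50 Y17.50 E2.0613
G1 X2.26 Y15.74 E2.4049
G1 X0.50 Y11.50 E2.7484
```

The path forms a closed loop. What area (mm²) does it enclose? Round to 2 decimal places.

Apply the shoelace formula to the sequence of (X, Y) vertices; enclosed area = 101.76 mm².

101.76 mm²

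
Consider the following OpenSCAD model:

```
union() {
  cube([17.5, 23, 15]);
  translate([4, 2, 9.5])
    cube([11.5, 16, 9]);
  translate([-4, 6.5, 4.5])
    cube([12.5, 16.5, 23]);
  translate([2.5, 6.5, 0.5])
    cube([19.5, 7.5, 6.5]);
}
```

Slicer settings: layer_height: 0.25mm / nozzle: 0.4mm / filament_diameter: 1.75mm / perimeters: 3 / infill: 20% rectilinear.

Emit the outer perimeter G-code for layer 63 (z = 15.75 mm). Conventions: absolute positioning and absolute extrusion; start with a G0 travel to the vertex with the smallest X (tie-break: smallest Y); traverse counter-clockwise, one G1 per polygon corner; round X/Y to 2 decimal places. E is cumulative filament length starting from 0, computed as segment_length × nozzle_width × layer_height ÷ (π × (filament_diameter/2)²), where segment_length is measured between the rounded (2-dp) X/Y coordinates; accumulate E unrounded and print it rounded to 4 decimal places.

G0 X-4.00 Y6.50 Z15.75
G1 X4.00 Y6.50 E0.3326
G1 X4.00 Y2.00 E0.5197
G1 X15.50 Y2.00 E0.9978
G1 X15.50 Y18.00 E1.6630
G1 X8.50 Y18.00 E1.9540
G1 X8.50 Y23.00 E2.1619
G1 X-4.00 Y23.00 E2.6816
G1 X-4.00 Y6.50 E3.3676

At z = 15.75 mm: the cube is absent (z outside [0, 15]); the 11.5×16 cube at (4, 2) contributes its full rectangle; the cube at (-4, 6.5) is present — its section is the full 12.5×16.5 rectangle; the cube at (2.5, 6.5) does not reach this height (z outside [0.5, 7]); Combining (union): the regions partially overlap (shared area 51.75 mm²), so overlapping operands fuse into one piece — 1 connected region. The outline is a single polygon with 8 vertices. Extrusion per mm of travel: 0.4 × 0.25 / (π × 0.875²) = 0.041575. Accumulating E over each segment gives final E = 3.3676.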